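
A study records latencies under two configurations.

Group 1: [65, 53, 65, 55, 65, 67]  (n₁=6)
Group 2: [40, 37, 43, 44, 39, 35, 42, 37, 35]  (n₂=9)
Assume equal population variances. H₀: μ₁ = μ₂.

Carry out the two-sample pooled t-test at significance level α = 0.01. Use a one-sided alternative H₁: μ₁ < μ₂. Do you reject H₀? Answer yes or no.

x̄₁=61.667, s₁=6.022, n₁=6
x̄₂=39.111, s₂=3.371, n₂=9
s_p² = [5·6.022² + 8·3.371²]/13 = 20.9402
SE = √(s_p²·(1/6+1/9)) = 2.4118
t = (61.667−39.111)/2.4118 = 9.3522
df = 13
p-value (one-sided, H₁ less) = 1.00000
At α=0.01: p ≥ α → fail to reject H₀

reject H₀: no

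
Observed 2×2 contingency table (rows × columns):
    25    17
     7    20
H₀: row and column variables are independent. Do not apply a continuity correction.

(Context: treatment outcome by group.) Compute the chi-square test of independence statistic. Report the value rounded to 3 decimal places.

Row totals [42, 27], col totals [32, 37], n=69
χ² = (25−19.48)²/19.48 + (17−22.52)²/22.52 + (7−12.52)²/12.52 + (20−14.48)²/14.48 = 7.4599
df = 1

test statistic = 7.460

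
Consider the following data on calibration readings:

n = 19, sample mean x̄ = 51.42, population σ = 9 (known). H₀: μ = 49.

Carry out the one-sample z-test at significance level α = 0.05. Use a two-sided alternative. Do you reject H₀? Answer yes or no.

SE = σ/√n = 9/√19 = 2.0647
z = (x̄−μ₀)/SE = (51.42−49)/2.0647 = 1.1721
p-value (two-sided) = 0.24117
At α=0.05: p ≥ α → fail to reject H₀

reject H₀: no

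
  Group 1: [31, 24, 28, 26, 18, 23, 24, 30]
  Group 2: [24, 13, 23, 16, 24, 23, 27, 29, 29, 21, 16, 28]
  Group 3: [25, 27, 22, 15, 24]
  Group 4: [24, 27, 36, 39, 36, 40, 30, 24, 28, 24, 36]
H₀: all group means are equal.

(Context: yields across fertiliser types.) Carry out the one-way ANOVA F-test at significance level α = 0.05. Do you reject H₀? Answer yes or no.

reject H₀: yes

Group means [25.50, 22.75, 22.60, 31.27], grand mean 25.944
SSB = Σnᵢ(x̄ᵢ−x̄)² = 492.257; SSW = ΣΣ(x−x̄ᵢ)² = 917.632
MSB = 492.257/3 = 164.0857; MSW = 917.632/32 = 28.6760
F = MSB/MSW = 5.7221
df = (3, 32)
p-value (upper-tail) = 0.00298
At α=0.05: p < α → reject H₀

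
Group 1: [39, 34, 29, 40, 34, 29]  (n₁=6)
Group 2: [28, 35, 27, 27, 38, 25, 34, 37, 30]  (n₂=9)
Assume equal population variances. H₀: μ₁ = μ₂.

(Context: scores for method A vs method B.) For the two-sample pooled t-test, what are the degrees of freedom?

degrees of freedom = 13

df = n₁ + n₂ − 2 = 6 + 9 − 2 = 13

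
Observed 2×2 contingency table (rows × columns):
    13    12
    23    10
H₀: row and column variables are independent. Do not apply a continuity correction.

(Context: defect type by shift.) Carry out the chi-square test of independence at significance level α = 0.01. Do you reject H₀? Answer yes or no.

Row totals [25, 33], col totals [36, 22], n=58
χ² = (13−15.52)²/15.52 + (12−9.48)²/9.48 + (23−20.48)²/20.48 + (10−12.52)²/12.52 = 1.8921
df = 1
p-value (upper-tail) = 0.16896
At α=0.01: p ≥ α → fail to reject H₀

reject H₀: no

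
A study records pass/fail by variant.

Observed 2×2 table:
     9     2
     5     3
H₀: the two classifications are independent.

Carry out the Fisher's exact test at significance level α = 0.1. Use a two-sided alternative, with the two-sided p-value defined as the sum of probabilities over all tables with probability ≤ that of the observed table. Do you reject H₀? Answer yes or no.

reject H₀: no

Margins: r₁=11, r₂=8, c₁=14, c₂=5, n=19
p_obs = C(11,9)·C(8,5)/C(19,14); sum pmf over tables with pmf ≤ p_obs
p-value (two-sided) = 0.60268
At α=0.1: p ≥ α → fail to reject H₀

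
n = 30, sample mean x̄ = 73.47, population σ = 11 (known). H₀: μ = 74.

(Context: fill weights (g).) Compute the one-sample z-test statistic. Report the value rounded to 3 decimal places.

SE = σ/√n = 11/√30 = 2.0083
z = (x̄−μ₀)/SE = (73.47−74)/2.0083 = -0.2639

test statistic = -0.264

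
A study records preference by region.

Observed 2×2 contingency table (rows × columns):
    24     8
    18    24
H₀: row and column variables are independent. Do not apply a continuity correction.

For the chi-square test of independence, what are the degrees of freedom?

df = (r−1)(c−1) = (2−1)·(2−1) = 1

degrees of freedom = 1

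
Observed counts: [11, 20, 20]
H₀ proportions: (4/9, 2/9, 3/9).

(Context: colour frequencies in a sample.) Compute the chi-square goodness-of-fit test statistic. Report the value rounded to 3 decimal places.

n = 51; E_i = n·p_i = [22.67, 11.33, 17.00]
χ² = (11−22.67)²/22.67 + (20−11.33)²/11.33 + (20−17.00)²/17.00 = 13.1618
df = 2

test statistic = 13.162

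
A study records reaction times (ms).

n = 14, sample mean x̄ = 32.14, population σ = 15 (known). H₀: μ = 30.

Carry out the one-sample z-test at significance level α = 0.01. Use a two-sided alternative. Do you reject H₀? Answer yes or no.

reject H₀: no

SE = σ/√n = 15/√14 = 4.0089
z = (x̄−μ₀)/SE = (32.14−30)/4.0089 = 0.5338
p-value (two-sided) = 0.59347
At α=0.01: p ≥ α → fail to reject H₀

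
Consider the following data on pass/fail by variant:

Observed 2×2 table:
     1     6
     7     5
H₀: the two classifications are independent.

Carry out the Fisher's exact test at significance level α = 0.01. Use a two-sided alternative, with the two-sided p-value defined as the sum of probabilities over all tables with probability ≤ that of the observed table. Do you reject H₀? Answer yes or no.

reject H₀: no

Margins: r₁=7, r₂=12, c₁=8, c₂=11, n=19
p_obs = C(7,1)·C(12,7)/C(19,8); sum pmf over tables with pmf ≤ p_obs
p-value (two-sided) = 0.14730
At α=0.01: p ≥ α → fail to reject H₀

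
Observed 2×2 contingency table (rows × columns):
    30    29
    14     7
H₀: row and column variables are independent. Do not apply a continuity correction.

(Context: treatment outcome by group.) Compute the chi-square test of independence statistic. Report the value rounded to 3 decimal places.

Row totals [59, 21], col totals [44, 36], n=80
χ² = (30−32.45)²/32.45 + (29−26.55)²/26.55 + (14−11.55)²/11.55 + (7−9.45)²/9.45 = 1.5659
df = 1

test statistic = 1.566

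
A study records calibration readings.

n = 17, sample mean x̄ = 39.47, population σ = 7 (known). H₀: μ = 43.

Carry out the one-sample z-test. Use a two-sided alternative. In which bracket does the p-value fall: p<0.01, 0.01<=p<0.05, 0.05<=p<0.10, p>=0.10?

p-value bracket: 0.01<=p<0.05

SE = σ/√n = 7/√17 = 1.6977
z = (x̄−μ₀)/SE = (39.47−43)/1.6977 = -2.0792
p-value (two-sided) = 0.03760
→ bracket: 0.01<=p<0.05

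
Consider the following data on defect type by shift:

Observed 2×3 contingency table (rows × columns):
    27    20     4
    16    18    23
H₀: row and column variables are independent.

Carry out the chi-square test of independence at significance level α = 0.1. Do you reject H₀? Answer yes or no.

reject H₀: yes

Row totals [51, 57], col totals [43, 38, 27], n=108
χ² = (27−20.31)²/20.31 + (20−17.94)²/17.94 + (4−12.75)²/12.75 + (16−22.69)²/22.69 + (18−20.06)²/20.06 + (23−14.25)²/14.25 = 16.0057
df = 2
p-value (upper-tail) = 0.00033
At α=0.1: p < α → reject H₀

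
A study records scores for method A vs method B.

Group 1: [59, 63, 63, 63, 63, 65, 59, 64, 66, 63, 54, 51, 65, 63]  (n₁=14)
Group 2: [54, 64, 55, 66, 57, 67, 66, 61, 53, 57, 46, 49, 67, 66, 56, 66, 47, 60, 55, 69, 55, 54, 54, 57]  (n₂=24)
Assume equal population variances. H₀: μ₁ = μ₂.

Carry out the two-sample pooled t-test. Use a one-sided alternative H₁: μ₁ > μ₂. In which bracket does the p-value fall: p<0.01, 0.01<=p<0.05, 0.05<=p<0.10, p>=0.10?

x̄₁=61.500, s₁=4.328, n₁=14
x̄₂=58.375, s₂=6.717, n₂=24
s_p² = [13·4.328² + 23·6.717²]/36 = 35.5868
SE = √(s_p²·(1/14+1/24)) = 2.0062
t = (61.500−58.375)/2.0062 = 1.5577
df = 36
p-value (one-sided, H₁ greater) = 0.06403
→ bracket: 0.05<=p<0.10

p-value bracket: 0.05<=p<0.10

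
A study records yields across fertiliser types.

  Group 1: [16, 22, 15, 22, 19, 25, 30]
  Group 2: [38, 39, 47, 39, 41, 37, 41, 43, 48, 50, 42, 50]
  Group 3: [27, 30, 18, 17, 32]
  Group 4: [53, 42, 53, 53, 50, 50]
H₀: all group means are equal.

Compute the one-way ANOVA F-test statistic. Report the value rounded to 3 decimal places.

test statistic = 49.504

Group means [21.29, 42.92, 24.80, 50.17], grand mean 36.300
SSB = Σnᵢ(x̄ᵢ−x̄)² = 3918.321; SSW = ΣΣ(x−x̄ᵢ)² = 685.979
MSB = 3918.321/3 = 1306.1071; MSW = 685.979/26 = 26.3838
F = MSB/MSW = 49.5041
df = (3, 26)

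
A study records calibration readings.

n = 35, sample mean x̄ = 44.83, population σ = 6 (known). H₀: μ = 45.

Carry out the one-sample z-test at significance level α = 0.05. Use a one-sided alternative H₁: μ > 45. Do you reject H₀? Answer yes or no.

SE = σ/√n = 6/√35 = 1.0142
z = (x̄−μ₀)/SE = (44.83−45)/1.0142 = -0.1676
p-value (one-sided, H₁ greater) = 0.56656
At α=0.05: p ≥ α → fail to reject H₀

reject H₀: no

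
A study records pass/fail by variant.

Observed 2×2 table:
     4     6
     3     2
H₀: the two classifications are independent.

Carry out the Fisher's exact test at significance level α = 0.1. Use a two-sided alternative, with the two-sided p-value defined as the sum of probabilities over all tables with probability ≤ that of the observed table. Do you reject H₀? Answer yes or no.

reject H₀: no

Margins: r₁=10, r₂=5, c₁=7, c₂=8, n=15
p_obs = C(10,4)·C(5,3)/C(15,7); sum pmf over tables with pmf ≤ p_obs
p-value (two-sided) = 0.60839
At α=0.1: p ≥ α → fail to reject H₀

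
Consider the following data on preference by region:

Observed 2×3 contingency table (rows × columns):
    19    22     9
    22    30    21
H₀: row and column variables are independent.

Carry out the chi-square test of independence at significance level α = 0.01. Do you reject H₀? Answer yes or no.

reject H₀: no

Row totals [50, 73], col totals [41, 52, 30], n=123
χ² = (19−16.67)²/16.67 + (22−21.14)²/21.14 + (9−12.20)²/12.20 + (22−24.33)²/24.33 + (30−30.86)²/30.86 + (21−17.80)²/17.80 = 2.0201
df = 2
p-value (upper-tail) = 0.36420
At α=0.01: p ≥ α → fail to reject H₀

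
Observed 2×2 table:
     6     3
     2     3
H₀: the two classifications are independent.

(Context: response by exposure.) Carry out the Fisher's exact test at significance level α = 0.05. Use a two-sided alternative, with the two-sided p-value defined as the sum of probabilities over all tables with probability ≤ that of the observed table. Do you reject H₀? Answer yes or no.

reject H₀: no

Margins: r₁=9, r₂=5, c₁=8, c₂=6, n=14
p_obs = C(9,6)·C(5,2)/C(14,8); sum pmf over tables with pmf ≤ p_obs
p-value (two-sided) = 0.58042
At α=0.05: p ≥ α → fail to reject H₀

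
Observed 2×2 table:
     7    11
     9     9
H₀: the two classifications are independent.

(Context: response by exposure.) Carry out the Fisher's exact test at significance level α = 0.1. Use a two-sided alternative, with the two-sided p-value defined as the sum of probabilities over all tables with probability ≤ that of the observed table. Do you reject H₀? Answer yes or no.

reject H₀: no

Margins: r₁=18, r₂=18, c₁=16, c₂=20, n=36
p_obs = C(18,7)·C(18,9)/C(36,16); sum pmf over tables with pmf ≤ p_obs
p-value (two-sided) = 0.73799
At α=0.1: p ≥ α → fail to reject H₀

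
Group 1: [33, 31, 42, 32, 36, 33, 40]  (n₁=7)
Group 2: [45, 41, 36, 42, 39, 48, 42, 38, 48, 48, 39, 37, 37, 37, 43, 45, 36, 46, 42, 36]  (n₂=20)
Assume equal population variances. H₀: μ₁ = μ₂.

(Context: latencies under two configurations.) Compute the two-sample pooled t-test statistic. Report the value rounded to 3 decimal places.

x̄₁=35.286, s₁=4.231, n₁=7
x̄₂=41.250, s₂=4.290, n₂=20
s_p² = [6·4.231² + 19·4.290²]/25 = 18.2871
SE = √(s_p²·(1/7+1/20)) = 1.8780
t = (35.286−41.250)/1.8780 = -3.1759
df = 25

test statistic = -3.176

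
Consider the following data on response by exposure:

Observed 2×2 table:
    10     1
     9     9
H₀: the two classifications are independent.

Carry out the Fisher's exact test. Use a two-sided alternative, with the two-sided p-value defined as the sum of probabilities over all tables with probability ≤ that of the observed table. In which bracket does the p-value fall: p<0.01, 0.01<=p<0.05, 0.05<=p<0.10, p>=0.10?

Margins: r₁=11, r₂=18, c₁=19, c₂=10, n=29
p_obs = C(11,10)·C(18,9)/C(29,19); sum pmf over tables with pmf ≤ p_obs
p-value (two-sided) = 0.04364
→ bracket: 0.01<=p<0.05

p-value bracket: 0.01<=p<0.05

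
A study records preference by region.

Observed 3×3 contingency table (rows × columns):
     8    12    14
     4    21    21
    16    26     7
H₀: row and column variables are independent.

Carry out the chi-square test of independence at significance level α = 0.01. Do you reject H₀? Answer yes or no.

reject H₀: yes

Row totals [34, 46, 49], col totals [28, 59, 42], n=129
χ² = (8−7.38)²/7.38 + (12−15.55)²/15.55 + (14−11.07)²/11.07 + (4−9.98)²/9.98 + (21−21.04)²/21.04 + (21−14.98)²/14.98 + (16−10.64)²/10.64 + (26−22.41)²/22.41 + (7−15.95)²/15.95 = 15.9532
df = 4
p-value (upper-tail) = 0.00308
At α=0.01: p < α → reject H₀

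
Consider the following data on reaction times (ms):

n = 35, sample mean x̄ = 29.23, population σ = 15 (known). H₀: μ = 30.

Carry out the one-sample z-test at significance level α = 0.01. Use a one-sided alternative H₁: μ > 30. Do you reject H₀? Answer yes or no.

SE = σ/√n = 15/√35 = 2.5355
z = (x̄−μ₀)/SE = (29.23−30)/2.5355 = -0.3037
p-value (one-sided, H₁ greater) = 0.61932
At α=0.01: p ≥ α → fail to reject H₀

reject H₀: no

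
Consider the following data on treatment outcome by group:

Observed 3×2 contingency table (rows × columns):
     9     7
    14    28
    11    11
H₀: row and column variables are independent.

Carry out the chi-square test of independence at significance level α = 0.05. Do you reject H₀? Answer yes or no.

Row totals [16, 42, 22], col totals [34, 46], n=80
χ² = (9−6.80)²/6.80 + (7−9.20)²/9.20 + (14−17.85)²/17.85 + (28−24.15)²/24.15 + (11−9.35)²/9.35 + (11−12.65)²/12.65 = 3.1884
df = 2
p-value (upper-tail) = 0.20307
At α=0.05: p ≥ α → fail to reject H₀

reject H₀: no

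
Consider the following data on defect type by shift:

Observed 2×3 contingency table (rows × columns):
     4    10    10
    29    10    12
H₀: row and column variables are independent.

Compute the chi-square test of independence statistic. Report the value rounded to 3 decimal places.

test statistic = 10.801

Row totals [24, 51], col totals [33, 20, 22], n=75
χ² = (4−10.56)²/10.56 + (10−6.40)²/6.40 + (10−7.04)²/7.04 + (29−22.44)²/22.44 + (10−13.60)²/13.60 + (12−14.96)²/14.96 = 10.8010
df = 2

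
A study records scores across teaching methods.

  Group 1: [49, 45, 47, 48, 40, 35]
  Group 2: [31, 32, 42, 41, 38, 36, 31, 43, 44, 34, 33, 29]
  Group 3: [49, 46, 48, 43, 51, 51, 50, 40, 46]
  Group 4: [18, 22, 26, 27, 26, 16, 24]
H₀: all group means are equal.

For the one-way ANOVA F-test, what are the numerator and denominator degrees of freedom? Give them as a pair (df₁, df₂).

k = 4 groups, N = 34 total
df = (k−1, N−k) = (4−1, 34−4) = (3, 30)

degrees of freedom = [3, 30]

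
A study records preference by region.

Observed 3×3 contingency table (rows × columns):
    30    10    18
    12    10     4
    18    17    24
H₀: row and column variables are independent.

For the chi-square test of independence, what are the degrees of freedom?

degrees of freedom = 4

df = (r−1)(c−1) = (3−1)·(3−1) = 4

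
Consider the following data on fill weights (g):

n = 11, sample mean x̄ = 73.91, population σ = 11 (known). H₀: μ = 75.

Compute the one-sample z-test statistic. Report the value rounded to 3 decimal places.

SE = σ/√n = 11/√11 = 3.3166
z = (x̄−μ₀)/SE = (73.91−75)/3.3166 = -0.3286

test statistic = -0.329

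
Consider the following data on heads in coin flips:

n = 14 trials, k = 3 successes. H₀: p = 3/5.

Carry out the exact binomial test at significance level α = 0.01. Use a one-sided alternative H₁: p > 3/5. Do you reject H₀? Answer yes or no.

reject H₀: no

Exact binomial: n=14, k=3, p₀=3/5=0.6000
P(X≥3) from Σ C(n,i)·p₀^i·(1−p₀)^(n−i)
p-value (one-sided, H₁ greater) = 0.99939
At α=0.01: p ≥ α → fail to reject H₀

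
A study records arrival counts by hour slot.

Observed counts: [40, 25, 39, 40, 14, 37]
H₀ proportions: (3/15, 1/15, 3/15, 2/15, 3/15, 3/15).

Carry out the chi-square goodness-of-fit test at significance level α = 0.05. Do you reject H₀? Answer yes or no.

n = 195; E_i = n·p_i = [39.00, 13.00, 39.00, 26.00, 39.00, 39.00]
χ² = (40−39.00)²/39.00 + (25−13.00)²/13.00 + (39−39.00)²/39.00 + (40−26.00)²/26.00 + (14−39.00)²/39.00 + (37−39.00)²/39.00 = 34.7692
df = 5
p-value (upper-tail) = 0.00000
At α=0.05: p < α → reject H₀

reject H₀: yes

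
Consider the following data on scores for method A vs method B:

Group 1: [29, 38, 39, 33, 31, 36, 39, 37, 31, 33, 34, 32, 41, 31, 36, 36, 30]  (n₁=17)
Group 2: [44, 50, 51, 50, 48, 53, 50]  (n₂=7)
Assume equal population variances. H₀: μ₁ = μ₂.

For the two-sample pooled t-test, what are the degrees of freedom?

df = n₁ + n₂ − 2 = 17 + 7 − 2 = 22

degrees of freedom = 22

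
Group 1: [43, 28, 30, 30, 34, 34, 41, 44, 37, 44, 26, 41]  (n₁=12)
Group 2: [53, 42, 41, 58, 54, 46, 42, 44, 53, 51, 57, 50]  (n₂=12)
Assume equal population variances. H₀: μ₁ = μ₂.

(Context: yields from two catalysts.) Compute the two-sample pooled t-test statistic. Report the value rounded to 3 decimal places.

test statistic = -5.149

x̄₁=36.000, s₁=6.551, n₁=12
x̄₂=49.250, s₂=6.047, n₂=12
s_p² = [11·6.551² + 11·6.047²]/22 = 39.7386
SE = √(s_p²·(1/12+1/12)) = 2.5735
t = (36.000−49.250)/2.5735 = -5.1486
df = 22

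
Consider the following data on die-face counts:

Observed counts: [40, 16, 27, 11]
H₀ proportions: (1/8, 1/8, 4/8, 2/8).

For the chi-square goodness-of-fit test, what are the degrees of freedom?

df = k − 1 = 4 − 1 = 3

degrees of freedom = 3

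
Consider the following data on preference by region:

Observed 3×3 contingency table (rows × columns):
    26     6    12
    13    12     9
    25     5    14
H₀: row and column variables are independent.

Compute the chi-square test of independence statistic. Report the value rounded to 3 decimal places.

Row totals [44, 34, 44], col totals [64, 23, 35], n=122
χ² = (26−23.08)²/23.08 + (6−8.30)²/8.30 + (12−12.62)²/12.62 + (13−17.84)²/17.84 + (12−6.41)²/6.41 + (9−9.75)²/9.75 + (25−23.08)²/23.08 + (5−8.30)²/8.30 + (14−12.62)²/12.62 = 8.8980
df = 4

test statistic = 8.898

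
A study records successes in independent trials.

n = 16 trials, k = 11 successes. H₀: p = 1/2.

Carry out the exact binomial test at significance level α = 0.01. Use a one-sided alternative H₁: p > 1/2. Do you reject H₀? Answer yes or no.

reject H₀: no

Exact binomial: n=16, k=11, p₀=1/2=0.5000
P(X≥11) from Σ C(n,i)·p₀^i·(1−p₀)^(n−i)
p-value (one-sided, H₁ greater) = 0.10506
At α=0.01: p ≥ α → fail to reject H₀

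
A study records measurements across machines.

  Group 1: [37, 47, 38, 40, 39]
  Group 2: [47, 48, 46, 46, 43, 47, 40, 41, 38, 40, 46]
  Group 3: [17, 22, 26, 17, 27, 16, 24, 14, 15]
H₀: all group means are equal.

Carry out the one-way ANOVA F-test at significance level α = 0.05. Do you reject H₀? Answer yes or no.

reject H₀: yes

Group means [40.20, 43.82, 19.78], grand mean 34.440
SSB = Σnᵢ(x̄ᵢ−x̄)² = 3068.168; SSW = ΣΣ(x−x̄ᵢ)² = 385.992
MSB = 3068.168/2 = 1534.0840; MSW = 385.992/22 = 17.5451
F = MSB/MSW = 87.4367
df = (2, 22)
p-value (upper-tail) = 0.00000
At α=0.05: p < α → reject H₀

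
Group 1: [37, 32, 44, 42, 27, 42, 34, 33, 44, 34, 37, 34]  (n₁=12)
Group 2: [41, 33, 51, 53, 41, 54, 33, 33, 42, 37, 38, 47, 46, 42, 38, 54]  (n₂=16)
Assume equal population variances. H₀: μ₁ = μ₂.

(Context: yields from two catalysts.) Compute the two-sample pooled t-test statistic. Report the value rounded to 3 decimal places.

test statistic = -2.381

x̄₁=36.667, s₁=5.348, n₁=12
x̄₂=42.688, s₂=7.418, n₂=16
s_p² = [11·5.348² + 15·7.418²]/26 = 43.8502
SE = √(s_p²·(1/12+1/16)) = 2.5288
t = (36.667−42.688)/2.5288 = -2.3809
df = 26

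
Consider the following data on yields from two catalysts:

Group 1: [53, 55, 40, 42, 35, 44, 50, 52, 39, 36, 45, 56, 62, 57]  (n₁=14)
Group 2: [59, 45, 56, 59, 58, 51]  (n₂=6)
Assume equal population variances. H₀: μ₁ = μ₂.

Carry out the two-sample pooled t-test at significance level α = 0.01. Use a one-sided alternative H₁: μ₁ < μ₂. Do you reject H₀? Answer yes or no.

x̄₁=47.571, s₁=8.555, n₁=14
x̄₂=54.667, s₂=5.610, n₂=6
s_p² = [13·8.555² + 5·5.610²]/18 = 61.5979
SE = √(s_p²·(1/14+1/6)) = 3.8296
t = (47.571−54.667)/3.8296 = -1.8527
df = 18
p-value (one-sided, H₁ less) = 0.04020
At α=0.01: p ≥ α → fail to reject H₀

reject H₀: no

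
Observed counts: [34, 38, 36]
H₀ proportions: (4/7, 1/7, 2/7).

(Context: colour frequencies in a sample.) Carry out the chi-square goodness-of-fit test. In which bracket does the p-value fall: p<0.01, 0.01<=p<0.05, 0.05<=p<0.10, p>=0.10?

p-value bracket: p<0.01

n = 108; E_i = n·p_i = [61.71, 15.43, 30.86]
χ² = (34−61.71)²/61.71 + (38−15.43)²/15.43 + (36−30.86)²/30.86 = 46.3241
df = 2
p-value (upper-tail) = 0.00000
→ bracket: p<0.01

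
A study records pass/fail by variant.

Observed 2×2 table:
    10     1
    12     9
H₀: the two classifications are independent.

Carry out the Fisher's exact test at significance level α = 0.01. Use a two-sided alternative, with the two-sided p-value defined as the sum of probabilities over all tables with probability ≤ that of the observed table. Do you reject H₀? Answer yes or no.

Margins: r₁=11, r₂=21, c₁=22, c₂=10, n=32
p_obs = C(11,10)·C(21,12)/C(32,22); sum pmf over tables with pmf ≤ p_obs
p-value (two-sided) = 0.10581
At α=0.01: p ≥ α → fail to reject H₀

reject H₀: no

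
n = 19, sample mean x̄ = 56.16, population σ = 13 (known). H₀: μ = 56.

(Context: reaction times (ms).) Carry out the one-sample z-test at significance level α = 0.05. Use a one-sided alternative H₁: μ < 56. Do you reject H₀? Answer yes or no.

SE = σ/√n = 13/√19 = 2.9824
z = (x̄−μ₀)/SE = (56.16−56)/2.9824 = 0.0536
p-value (one-sided, H₁ less) = 0.52139
At α=0.05: p ≥ α → fail to reject H₀

reject H₀: no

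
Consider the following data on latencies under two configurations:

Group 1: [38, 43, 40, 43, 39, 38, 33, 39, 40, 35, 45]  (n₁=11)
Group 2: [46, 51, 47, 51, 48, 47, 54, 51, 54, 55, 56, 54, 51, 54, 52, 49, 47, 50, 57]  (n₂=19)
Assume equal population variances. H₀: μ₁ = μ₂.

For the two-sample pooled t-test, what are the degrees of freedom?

degrees of freedom = 28

df = n₁ + n₂ − 2 = 11 + 19 − 2 = 28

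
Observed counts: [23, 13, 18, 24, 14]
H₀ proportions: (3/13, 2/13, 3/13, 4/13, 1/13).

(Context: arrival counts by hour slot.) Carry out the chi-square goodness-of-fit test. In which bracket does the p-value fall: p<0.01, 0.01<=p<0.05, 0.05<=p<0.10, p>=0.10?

n = 92; E_i = n·p_i = [21.23, 14.15, 21.23, 28.31, 7.08]
χ² = (23−21.23)²/21.23 + (13−14.15)²/14.15 + (18−21.23)²/21.23 + (24−28.31)²/28.31 + (14−7.08)²/7.08 = 8.1612
df = 4
p-value (upper-tail) = 0.08585
→ bracket: 0.05<=p<0.10

p-value bracket: 0.05<=p<0.10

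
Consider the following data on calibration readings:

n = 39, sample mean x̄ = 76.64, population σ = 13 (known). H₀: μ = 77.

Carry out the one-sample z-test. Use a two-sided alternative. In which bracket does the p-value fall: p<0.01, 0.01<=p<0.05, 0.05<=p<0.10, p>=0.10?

p-value bracket: p>=0.10

SE = σ/√n = 13/√39 = 2.0817
z = (x̄−μ₀)/SE = (76.64−77)/2.0817 = -0.1729
p-value (two-sided) = 0.86270
→ bracket: p>=0.10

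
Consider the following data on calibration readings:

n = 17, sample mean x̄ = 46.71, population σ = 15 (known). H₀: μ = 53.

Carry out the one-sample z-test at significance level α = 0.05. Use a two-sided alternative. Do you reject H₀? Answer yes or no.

SE = σ/√n = 15/√17 = 3.6380
z = (x̄−μ₀)/SE = (46.71−53)/3.6380 = -1.7290
p-value (two-sided) = 0.08382
At α=0.05: p ≥ α → fail to reject H₀

reject H₀: no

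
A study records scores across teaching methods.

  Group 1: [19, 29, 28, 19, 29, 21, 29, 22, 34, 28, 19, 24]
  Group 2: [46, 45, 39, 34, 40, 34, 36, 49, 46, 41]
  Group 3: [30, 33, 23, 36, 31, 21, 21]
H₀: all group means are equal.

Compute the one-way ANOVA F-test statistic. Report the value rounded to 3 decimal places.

test statistic = 25.319

Group means [25.08, 41.00, 27.86], grand mean 31.241
SSB = Σnᵢ(x̄ᵢ−x̄)² = 1487.537; SSW = ΣΣ(x−x̄ᵢ)² = 763.774
MSB = 1487.537/2 = 743.7683; MSW = 763.774/26 = 29.3759
F = MSB/MSW = 25.3190
df = (2, 26)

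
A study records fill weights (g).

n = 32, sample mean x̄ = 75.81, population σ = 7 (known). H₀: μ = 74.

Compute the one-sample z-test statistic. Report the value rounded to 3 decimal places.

SE = σ/√n = 7/√32 = 1.2374
z = (x̄−μ₀)/SE = (75.81−74)/1.2374 = 1.4627

test statistic = 1.463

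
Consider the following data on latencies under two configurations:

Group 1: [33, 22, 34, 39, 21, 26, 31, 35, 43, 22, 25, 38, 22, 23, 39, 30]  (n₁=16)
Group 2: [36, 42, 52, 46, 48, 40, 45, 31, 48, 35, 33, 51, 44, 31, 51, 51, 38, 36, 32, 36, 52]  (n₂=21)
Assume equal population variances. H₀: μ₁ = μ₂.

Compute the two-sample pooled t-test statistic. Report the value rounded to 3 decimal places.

test statistic = -4.690

x̄₁=30.188, s₁=7.341, n₁=16
x̄₂=41.810, s₂=7.561, n₂=21
s_p² = [15·7.341² + 20·7.561²]/35 = 55.7622
SE = √(s_p²·(1/16+1/21)) = 2.4780
t = (30.188−41.810)/2.4780 = -4.6901
df = 35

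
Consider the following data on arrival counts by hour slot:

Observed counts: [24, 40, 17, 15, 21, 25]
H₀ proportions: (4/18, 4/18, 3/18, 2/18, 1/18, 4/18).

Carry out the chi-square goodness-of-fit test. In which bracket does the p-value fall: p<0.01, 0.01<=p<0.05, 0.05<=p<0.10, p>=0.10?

p-value bracket: p<0.01

n = 142; E_i = n·p_i = [31.56, 31.56, 23.67, 15.78, 7.89, 31.56]
χ² = (24−31.56)²/31.56 + (40−31.56)²/31.56 + (17−23.67)²/23.67 + (15−15.78)²/15.78 + (21−7.89)²/7.89 + (25−31.56)²/31.56 = 29.1373
df = 5
p-value (upper-tail) = 0.00002
→ bracket: p<0.01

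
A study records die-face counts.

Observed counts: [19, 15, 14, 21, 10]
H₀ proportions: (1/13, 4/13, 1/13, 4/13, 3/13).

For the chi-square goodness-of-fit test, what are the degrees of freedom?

degrees of freedom = 4

df = k − 1 = 5 − 1 = 4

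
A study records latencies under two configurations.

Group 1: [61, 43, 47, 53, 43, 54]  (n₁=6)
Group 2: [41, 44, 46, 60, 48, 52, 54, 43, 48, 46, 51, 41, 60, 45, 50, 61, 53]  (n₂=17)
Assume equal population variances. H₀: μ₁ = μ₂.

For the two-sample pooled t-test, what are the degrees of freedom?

df = n₁ + n₂ − 2 = 6 + 17 − 2 = 21

degrees of freedom = 21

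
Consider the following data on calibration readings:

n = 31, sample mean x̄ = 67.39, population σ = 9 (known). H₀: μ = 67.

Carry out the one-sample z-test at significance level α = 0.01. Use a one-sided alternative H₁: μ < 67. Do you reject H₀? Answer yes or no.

SE = σ/√n = 9/√31 = 1.6164
z = (x̄−μ₀)/SE = (67.39−67)/1.6164 = 0.2413
p-value (one-sided, H₁ less) = 0.59533
At α=0.01: p ≥ α → fail to reject H₀

reject H₀: no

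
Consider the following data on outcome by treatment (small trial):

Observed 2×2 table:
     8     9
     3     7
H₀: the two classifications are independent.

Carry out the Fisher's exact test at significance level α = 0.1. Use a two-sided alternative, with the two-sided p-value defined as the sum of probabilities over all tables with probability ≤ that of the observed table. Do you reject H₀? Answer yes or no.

Margins: r₁=17, r₂=10, c₁=11, c₂=16, n=27
p_obs = C(17,8)·C(10,3)/C(27,11); sum pmf over tables with pmf ≤ p_obs
p-value (two-sided) = 0.44755
At α=0.1: p ≥ α → fail to reject H₀

reject H₀: no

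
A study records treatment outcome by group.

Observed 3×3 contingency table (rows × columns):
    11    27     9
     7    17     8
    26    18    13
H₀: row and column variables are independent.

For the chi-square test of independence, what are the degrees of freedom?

df = (r−1)(c−1) = (3−1)·(3−1) = 4

degrees of freedom = 4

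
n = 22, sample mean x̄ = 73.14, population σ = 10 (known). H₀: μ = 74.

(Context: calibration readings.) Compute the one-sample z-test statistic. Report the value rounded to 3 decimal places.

SE = σ/√n = 10/√22 = 2.1320
z = (x̄−μ₀)/SE = (73.14−74)/2.1320 = -0.4034

test statistic = -0.403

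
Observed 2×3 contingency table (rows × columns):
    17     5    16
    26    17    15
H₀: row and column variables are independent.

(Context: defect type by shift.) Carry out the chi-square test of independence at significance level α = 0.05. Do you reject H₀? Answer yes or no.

reject H₀: no

Row totals [38, 58], col totals [43, 22, 31], n=96
χ² = (17−17.02)²/17.02 + (5−8.71)²/8.71 + (16−12.27)²/12.27 + (26−25.98)²/25.98 + (17−13.29)²/13.29 + (15−18.73)²/18.73 = 4.4896
df = 2
p-value (upper-tail) = 0.10595
At α=0.05: p ≥ α → fail to reject H₀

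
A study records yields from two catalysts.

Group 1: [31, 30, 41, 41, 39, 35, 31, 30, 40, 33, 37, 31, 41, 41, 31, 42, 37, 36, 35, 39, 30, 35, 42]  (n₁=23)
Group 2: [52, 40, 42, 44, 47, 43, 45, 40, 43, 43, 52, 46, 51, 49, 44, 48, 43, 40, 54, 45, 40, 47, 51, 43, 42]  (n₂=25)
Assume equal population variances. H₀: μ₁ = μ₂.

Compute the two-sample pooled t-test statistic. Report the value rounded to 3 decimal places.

test statistic = -7.537

x̄₁=36.000, s₁=4.411, n₁=23
x̄₂=45.360, s₂=4.192, n₂=25
s_p² = [22·4.411² + 24·4.192²]/46 = 18.4730
SE = √(s_p²·(1/23+1/25)) = 1.2418
t = (36.000−45.360)/1.2418 = -7.5374
df = 46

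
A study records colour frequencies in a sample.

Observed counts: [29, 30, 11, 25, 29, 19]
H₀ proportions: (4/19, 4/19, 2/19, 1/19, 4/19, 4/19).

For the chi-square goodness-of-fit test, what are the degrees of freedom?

degrees of freedom = 5

df = k − 1 = 6 − 1 = 5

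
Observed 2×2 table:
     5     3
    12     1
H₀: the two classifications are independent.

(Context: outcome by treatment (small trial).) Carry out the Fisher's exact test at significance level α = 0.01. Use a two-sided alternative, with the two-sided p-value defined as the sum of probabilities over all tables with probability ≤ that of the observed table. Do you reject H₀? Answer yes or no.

reject H₀: no

Margins: r₁=8, r₂=13, c₁=17, c₂=4, n=21
p_obs = C(8,5)·C(13,12)/C(21,17); sum pmf over tables with pmf ≤ p_obs
p-value (two-sided) = 0.25280
At α=0.01: p ≥ α → fail to reject H₀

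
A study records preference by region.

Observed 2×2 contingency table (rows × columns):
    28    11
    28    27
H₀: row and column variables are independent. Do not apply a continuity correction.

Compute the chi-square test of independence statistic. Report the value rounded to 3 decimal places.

Row totals [39, 55], col totals [56, 38], n=94
χ² = (28−23.23)²/23.23 + (11−15.77)²/15.77 + (28−32.77)²/32.77 + (27−22.23)²/22.23 = 4.1332
df = 1

test statistic = 4.133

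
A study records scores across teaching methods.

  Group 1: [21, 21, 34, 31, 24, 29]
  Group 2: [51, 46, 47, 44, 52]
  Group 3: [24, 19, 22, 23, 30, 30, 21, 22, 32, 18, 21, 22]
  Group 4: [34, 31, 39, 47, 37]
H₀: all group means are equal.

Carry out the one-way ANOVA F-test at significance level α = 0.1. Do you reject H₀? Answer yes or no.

Group means [26.67, 48.00, 23.67, 37.60], grand mean 31.143
SSB = Σnᵢ(x̄ᵢ−x̄)² = 2420.229; SSW = ΣΣ(x−x̄ᵢ)² = 569.200
MSB = 2420.229/3 = 806.7429; MSW = 569.200/24 = 23.7167
F = MSB/MSW = 34.0159
df = (3, 24)
p-value (upper-tail) = 0.00000
At α=0.1: p < α → reject H₀

reject H₀: yes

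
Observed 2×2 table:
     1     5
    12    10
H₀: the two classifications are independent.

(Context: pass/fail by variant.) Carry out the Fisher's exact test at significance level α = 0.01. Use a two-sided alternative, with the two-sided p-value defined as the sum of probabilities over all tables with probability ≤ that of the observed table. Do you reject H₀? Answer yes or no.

Margins: r₁=6, r₂=22, c₁=13, c₂=15, n=28
p_obs = C(6,1)·C(22,12)/C(28,13); sum pmf over tables with pmf ≤ p_obs
p-value (two-sided) = 0.17271
At α=0.01: p ≥ α → fail to reject H₀

reject H₀: no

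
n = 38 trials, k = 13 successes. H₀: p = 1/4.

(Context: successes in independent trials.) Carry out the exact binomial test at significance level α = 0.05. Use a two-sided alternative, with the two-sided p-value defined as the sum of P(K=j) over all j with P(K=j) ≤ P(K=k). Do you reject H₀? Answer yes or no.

Exact binomial: n=38, k=13, p₀=1/4=0.2500
P(X=j) = C(n,j)·p₀^j·(1−p₀)^(n−j); p = Σ P(X=j) over j with P(X=j) ≤ P(X=13)
p-value (two-sided) = 0.19214
At α=0.05: p ≥ α → fail to reject H₀

reject H₀: no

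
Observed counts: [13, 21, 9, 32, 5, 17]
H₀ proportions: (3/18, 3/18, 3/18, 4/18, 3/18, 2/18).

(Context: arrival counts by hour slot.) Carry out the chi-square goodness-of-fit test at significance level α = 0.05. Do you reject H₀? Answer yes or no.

n = 97; E_i = n·p_i = [16.17, 16.17, 16.17, 21.56, 16.17, 10.78]
χ² = (13−16.17)²/16.17 + (21−16.17)²/16.17 + (9−16.17)²/16.17 + (32−21.56)²/21.56 + (5−16.17)²/16.17 + (17−10.78)²/10.78 = 21.6082
df = 5
p-value (upper-tail) = 0.00062
At α=0.05: p < α → reject H₀

reject H₀: yes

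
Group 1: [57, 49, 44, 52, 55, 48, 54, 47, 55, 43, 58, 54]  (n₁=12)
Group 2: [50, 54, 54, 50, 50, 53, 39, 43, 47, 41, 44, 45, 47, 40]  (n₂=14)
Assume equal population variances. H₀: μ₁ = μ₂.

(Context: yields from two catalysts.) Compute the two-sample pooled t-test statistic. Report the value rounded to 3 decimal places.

test statistic = 2.211

x̄₁=51.333, s₁=5.015, n₁=12
x̄₂=46.929, s₂=5.106, n₂=14
s_p² = [11·5.015² + 13·5.106²]/24 = 25.6498
SE = √(s_p²·(1/12+1/14)) = 1.9924
t = (51.333−46.929)/1.9924 = 2.2108
df = 24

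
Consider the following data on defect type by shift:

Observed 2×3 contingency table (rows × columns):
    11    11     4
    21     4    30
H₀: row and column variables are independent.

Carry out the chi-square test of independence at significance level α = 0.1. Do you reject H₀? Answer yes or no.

reject H₀: yes

Row totals [26, 55], col totals [32, 15, 34], n=81
χ² = (11−10.27)²/10.27 + (11−4.81)²/4.81 + (4−10.91)²/10.91 + (21−21.73)²/21.73 + (4−10.19)²/10.19 + (30−23.09)²/23.09 = 18.2278
df = 2
p-value (upper-tail) = 0.00011
At α=0.1: p < α → reject H₀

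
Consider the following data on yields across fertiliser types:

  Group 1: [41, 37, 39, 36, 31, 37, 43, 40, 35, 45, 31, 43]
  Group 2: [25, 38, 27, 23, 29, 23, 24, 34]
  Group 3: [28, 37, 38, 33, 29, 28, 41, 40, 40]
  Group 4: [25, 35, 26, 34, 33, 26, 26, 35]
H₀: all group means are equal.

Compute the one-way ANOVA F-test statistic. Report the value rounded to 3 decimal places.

Group means [38.17, 27.88, 34.89, 30.00], grand mean 33.378
SSB = Σnᵢ(x̄ᵢ−x̄)² = 629.272; SSW = ΣΣ(x−x̄ᵢ)² = 823.431
MSB = 629.272/3 = 209.7574; MSW = 823.431/33 = 24.9524
F = MSB/MSW = 8.4063
df = (3, 33)

test statistic = 8.406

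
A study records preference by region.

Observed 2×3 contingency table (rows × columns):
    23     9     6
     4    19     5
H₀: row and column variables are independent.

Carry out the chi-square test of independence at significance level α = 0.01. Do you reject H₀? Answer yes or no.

Row totals [38, 28], col totals [27, 28, 11], n=66
χ² = (23−15.55)²/15.55 + (9−16.12)²/16.12 + (6−6.33)²/6.33 + (4−11.45)²/11.45 + (19−11.88)²/11.88 + (5−4.67)²/4.67 = 15.8822
df = 2
p-value (upper-tail) = 0.00036
At α=0.01: p < α → reject H₀

reject H₀: yes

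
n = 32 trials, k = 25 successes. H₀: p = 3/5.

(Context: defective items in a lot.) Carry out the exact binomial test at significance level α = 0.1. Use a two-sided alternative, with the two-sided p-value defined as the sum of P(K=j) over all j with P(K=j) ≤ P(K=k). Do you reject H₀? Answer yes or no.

Exact binomial: n=32, k=25, p₀=3/5=0.6000
P(X=j) = C(n,j)·p₀^j·(1−p₀)^(n−j); p = Σ P(X=j) over j with P(X=j) ≤ P(X=25)
p-value (two-sided) = 0.04570
At α=0.1: p < α → reject H₀

reject H₀: yes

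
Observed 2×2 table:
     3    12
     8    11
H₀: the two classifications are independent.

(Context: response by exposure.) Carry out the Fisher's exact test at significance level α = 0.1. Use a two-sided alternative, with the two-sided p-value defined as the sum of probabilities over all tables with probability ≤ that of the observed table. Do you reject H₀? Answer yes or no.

Margins: r₁=15, r₂=19, c₁=11, c₂=23, n=34
p_obs = C(15,3)·C(19,8)/C(34,11); sum pmf over tables with pmf ≤ p_obs
p-value (two-sided) = 0.27138
At α=0.1: p ≥ α → fail to reject H₀

reject H₀: no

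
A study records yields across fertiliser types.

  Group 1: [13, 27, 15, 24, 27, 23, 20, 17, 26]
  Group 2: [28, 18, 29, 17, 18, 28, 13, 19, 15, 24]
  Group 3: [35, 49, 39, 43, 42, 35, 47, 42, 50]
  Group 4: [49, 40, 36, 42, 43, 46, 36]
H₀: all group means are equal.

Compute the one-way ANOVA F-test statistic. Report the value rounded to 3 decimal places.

Group means [21.33, 20.90, 42.44, 41.71], grand mean 30.714
SSB = Σnᵢ(x̄ᵢ−x̄)² = 3840.592; SSW = ΣΣ(x−x̄ᵢ)² = 920.551
MSB = 3840.592/3 = 1280.1974; MSW = 920.551/31 = 29.6952
F = MSB/MSW = 43.1113
df = (3, 31)

test statistic = 43.111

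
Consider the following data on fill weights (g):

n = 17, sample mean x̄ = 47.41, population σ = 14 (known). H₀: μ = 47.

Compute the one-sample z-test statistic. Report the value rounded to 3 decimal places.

SE = σ/√n = 14/√17 = 3.3955
z = (x̄−μ₀)/SE = (47.41−47)/3.3955 = 0.1207

test statistic = 0.121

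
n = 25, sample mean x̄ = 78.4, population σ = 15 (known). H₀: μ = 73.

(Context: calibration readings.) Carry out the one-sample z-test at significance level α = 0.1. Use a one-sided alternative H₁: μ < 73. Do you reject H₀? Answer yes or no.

reject H₀: no

SE = σ/√n = 15/√25 = 3.0000
z = (x̄−μ₀)/SE = (78.4−73)/3.0000 = 1.8000
p-value (one-sided, H₁ less) = 0.96407
At α=0.1: p ≥ α → fail to reject H₀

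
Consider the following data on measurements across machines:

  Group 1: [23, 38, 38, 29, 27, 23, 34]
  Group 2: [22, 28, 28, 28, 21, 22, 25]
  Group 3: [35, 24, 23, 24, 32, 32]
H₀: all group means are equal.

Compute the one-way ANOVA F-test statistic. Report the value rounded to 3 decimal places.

test statistic = 1.996

Group means [30.29, 24.86, 28.33], grand mean 27.800
SSB = Σnᵢ(x̄ᵢ−x̄)² = 105.581; SSW = ΣΣ(x−x̄ᵢ)² = 449.619
MSB = 105.581/2 = 52.7905; MSW = 449.619/17 = 26.4482
F = MSB/MSW = 1.9960
df = (2, 17)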